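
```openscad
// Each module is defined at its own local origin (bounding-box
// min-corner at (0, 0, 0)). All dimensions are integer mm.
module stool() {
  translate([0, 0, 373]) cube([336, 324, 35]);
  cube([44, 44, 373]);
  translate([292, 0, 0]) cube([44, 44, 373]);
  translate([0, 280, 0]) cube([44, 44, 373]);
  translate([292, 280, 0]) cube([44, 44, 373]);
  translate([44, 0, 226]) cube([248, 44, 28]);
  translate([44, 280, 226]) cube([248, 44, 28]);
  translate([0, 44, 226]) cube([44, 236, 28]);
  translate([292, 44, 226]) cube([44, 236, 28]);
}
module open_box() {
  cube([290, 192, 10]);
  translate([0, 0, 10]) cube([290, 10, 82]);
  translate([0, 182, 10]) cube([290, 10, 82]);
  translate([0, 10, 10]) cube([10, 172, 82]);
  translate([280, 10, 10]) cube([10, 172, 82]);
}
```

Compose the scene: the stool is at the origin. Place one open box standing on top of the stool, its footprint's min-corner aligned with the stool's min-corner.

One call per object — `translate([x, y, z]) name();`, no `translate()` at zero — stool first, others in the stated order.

stool();
translate([0, 0, 408]) open_box();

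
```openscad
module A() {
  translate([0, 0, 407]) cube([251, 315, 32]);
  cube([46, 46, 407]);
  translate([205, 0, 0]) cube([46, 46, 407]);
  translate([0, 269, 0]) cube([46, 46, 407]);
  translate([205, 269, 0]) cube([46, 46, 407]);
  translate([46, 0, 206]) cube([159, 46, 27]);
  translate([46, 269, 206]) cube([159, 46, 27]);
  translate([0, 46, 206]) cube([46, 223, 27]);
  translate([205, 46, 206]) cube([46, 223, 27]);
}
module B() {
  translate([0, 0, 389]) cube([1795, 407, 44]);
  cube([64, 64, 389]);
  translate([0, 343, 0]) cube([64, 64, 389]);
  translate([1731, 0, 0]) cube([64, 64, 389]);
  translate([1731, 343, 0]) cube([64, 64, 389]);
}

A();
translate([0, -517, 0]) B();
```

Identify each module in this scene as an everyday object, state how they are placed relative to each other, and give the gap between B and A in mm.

A is a stool. B is a bench. The bench is on the floor beside the stool on its −y side. The gap between the bench and the stool is 110 mm.

The bench's nearest face is 110 mm from the stool's −y face.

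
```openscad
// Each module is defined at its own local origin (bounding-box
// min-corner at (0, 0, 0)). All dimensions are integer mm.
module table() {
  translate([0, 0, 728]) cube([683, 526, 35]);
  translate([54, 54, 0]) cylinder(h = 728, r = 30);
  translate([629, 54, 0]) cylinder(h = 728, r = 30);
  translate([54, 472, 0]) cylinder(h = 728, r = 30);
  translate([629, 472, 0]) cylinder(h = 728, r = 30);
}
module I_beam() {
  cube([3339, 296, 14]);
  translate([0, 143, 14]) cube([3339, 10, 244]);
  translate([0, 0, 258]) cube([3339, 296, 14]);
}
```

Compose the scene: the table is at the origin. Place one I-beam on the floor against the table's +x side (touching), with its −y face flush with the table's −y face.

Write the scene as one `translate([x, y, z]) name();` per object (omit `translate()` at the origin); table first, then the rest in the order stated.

table();
translate([683, 0, 0]) I_beam();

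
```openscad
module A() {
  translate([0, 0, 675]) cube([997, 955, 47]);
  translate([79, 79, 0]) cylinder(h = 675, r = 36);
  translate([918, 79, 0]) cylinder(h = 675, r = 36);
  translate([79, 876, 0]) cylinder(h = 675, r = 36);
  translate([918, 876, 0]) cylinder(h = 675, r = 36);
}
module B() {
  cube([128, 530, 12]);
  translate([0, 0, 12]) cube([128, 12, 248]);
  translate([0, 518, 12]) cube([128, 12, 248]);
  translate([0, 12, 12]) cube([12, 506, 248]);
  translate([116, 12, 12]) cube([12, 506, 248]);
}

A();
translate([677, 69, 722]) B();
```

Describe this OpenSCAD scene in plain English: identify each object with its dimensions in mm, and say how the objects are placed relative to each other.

A is a rectangular dining table. The top is 997×955×47 mm with its upper surface at z = 722 mm. It stands on four round legs of 72 mm diameter, each leg's bounding box inset 43 mm from the nearest pair of top edges, running from the floor to the underside of the top.

B is an open-topped rectangular box: outside dimensions 128×530×260 mm, with a uniform wall and base thickness of 12 mm. The base is a full 128×530 slab on the floor; four walls sit on top of the base. The front and back walls (the −y and +y sides) span the full width; the two side walls fit between them.

The open box is on top of the table.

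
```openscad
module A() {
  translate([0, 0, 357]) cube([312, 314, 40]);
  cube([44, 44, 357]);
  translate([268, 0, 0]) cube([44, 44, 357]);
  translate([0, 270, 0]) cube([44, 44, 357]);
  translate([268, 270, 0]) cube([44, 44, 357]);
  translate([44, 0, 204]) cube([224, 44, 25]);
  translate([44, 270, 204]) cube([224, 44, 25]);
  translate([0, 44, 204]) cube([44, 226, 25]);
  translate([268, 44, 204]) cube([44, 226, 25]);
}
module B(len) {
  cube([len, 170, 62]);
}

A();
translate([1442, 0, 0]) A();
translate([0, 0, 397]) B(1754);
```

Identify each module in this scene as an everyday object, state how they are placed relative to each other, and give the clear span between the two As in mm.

Second stool starts at x = 1442; first ends at x = 312; clear span = 1442 − 312 = 1130 mm.

A is a stool. B is a beam. A beam spans the tops of two stools. The clear span between the two stools is 1130 mm.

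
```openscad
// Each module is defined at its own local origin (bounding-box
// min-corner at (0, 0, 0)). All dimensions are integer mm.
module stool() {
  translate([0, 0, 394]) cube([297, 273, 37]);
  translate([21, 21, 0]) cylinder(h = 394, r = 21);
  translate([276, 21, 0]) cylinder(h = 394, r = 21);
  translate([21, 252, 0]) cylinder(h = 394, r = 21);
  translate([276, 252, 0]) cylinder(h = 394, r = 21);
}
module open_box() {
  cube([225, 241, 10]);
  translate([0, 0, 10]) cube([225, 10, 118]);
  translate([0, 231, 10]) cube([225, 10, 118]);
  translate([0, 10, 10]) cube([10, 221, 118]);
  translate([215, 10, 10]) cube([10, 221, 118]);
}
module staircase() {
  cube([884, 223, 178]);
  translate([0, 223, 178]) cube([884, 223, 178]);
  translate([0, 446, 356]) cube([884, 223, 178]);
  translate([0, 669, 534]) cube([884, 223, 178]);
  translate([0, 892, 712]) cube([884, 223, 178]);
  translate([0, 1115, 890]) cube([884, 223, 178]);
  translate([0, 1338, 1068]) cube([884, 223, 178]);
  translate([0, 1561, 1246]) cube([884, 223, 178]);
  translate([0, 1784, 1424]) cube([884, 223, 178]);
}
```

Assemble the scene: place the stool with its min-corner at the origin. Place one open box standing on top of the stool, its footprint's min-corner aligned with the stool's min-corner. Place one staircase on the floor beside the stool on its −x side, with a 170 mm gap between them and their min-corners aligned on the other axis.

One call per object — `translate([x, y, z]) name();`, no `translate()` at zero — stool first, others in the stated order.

stool();
translate([0, 0, 431]) open_box();
translate([-1054, 0, 0]) staircase();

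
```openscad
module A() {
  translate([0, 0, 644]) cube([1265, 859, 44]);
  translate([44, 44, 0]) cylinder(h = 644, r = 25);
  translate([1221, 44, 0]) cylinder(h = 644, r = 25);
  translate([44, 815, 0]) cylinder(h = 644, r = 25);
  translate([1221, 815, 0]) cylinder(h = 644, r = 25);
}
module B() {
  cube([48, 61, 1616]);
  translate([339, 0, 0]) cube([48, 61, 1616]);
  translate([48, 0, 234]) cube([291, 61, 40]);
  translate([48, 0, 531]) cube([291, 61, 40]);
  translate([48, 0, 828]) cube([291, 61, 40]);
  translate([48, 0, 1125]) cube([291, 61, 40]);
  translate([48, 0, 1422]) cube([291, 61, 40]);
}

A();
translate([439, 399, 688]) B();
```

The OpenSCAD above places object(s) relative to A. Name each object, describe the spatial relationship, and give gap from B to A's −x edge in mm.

A is a table. B is a ladder. The ladder is on top of the table, centred. The gap from the ladder to the table's −x edge is 439 mm.

The ladder's min-x is at 439; the table's min-x is 0; gap = 439 mm.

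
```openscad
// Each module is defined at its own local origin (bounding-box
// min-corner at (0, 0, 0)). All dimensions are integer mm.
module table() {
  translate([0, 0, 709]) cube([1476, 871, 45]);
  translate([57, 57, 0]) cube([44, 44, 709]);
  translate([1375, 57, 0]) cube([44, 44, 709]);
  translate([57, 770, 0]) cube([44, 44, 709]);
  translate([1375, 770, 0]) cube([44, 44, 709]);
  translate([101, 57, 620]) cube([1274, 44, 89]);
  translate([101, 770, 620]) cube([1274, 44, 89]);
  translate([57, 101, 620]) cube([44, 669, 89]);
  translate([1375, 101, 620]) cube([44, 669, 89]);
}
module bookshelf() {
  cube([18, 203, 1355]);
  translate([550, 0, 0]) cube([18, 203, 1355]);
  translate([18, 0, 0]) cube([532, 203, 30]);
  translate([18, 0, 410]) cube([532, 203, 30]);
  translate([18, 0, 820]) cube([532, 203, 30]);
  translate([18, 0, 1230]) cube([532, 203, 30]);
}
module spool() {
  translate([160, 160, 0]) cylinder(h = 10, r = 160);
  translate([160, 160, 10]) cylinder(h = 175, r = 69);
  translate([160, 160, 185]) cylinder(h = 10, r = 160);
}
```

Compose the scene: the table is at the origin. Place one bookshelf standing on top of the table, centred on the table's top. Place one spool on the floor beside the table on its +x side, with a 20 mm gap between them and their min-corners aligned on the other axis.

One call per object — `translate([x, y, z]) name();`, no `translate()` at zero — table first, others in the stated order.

table();
translate([454, 334, 754]) bookshelf();
translate([1496, 0, 0]) spool();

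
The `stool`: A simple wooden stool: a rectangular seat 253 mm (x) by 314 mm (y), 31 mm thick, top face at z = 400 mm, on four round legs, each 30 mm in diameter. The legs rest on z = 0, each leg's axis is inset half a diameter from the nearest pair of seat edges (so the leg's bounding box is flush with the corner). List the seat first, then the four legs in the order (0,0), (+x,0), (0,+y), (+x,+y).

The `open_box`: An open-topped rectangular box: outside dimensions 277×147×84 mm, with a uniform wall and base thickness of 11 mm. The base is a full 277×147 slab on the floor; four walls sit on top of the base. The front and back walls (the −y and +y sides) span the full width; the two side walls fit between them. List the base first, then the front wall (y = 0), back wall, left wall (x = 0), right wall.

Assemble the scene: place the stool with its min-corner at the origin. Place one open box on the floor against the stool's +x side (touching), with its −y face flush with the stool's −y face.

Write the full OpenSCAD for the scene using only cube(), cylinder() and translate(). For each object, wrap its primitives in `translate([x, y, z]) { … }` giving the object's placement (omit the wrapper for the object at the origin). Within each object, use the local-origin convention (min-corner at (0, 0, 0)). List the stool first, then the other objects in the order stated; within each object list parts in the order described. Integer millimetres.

translate([0, 0, 369]) cube([253, 314, 31]);
translate([15, 15, 0]) cylinder(h = 369, r = 15);
translate([238, 15, 0]) cylinder(h = 369, r = 15);
translate([15, 299, 0]) cylinder(h = 369, r = 15);
translate([238, 299, 0]) cylinder(h = 369, r = 15);
translate([253, 0, 0]) {
  cube([277, 147, 11]);
  translate([0, 0, 11]) cube([277, 11, 73]);
  translate([0, 136, 11]) cube([277, 11, 73]);
  translate([0, 11, 11]) cube([11, 125, 73]);
  translate([266, 11, 11]) cube([11, 125, 73]);
}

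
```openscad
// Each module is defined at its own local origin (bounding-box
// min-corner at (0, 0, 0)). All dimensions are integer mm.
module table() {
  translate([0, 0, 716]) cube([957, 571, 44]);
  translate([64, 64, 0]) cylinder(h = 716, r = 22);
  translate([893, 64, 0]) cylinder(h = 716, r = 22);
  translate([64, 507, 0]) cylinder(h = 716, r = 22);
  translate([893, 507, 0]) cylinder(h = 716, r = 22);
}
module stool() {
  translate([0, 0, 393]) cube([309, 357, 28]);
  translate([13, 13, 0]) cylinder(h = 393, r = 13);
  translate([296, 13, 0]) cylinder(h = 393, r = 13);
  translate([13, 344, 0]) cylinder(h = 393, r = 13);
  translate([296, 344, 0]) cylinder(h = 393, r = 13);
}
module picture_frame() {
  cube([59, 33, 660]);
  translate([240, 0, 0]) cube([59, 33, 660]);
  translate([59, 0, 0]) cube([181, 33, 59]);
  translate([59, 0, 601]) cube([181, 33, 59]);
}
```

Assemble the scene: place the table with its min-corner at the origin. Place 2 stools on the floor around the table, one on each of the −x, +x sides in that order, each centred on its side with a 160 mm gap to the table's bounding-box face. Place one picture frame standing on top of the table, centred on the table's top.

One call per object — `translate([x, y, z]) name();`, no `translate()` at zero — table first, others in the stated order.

table();
translate([-469, 107, 0]) stool();
translate([1117, 107, 0]) stool();
translate([329, 269, 760]) picture_frame();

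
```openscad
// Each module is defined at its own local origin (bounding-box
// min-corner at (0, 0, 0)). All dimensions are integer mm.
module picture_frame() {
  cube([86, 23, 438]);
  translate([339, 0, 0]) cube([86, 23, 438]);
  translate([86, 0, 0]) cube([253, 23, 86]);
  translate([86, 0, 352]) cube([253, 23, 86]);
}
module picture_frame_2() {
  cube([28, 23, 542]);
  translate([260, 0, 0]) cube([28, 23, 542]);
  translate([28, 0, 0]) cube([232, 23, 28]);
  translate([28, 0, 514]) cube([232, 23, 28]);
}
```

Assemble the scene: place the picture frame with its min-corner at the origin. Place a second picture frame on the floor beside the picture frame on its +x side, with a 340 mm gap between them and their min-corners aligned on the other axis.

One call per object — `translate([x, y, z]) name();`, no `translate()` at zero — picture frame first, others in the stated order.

picture_frame();
translate([765, 0, 0]) picture_frame_2();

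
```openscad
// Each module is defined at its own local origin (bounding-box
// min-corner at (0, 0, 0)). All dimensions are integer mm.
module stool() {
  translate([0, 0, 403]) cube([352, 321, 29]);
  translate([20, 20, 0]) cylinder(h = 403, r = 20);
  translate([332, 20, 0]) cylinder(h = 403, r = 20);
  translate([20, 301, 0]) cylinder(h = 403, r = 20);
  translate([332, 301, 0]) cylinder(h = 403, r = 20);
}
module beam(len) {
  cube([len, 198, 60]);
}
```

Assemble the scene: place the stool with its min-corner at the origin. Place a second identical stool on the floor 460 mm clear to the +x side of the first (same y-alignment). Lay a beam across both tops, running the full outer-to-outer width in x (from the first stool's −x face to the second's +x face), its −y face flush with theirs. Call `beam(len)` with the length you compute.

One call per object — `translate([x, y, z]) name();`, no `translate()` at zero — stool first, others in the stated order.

stool();
translate([812, 0, 0]) stool();
translate([0, 0, 432]) beam(1164);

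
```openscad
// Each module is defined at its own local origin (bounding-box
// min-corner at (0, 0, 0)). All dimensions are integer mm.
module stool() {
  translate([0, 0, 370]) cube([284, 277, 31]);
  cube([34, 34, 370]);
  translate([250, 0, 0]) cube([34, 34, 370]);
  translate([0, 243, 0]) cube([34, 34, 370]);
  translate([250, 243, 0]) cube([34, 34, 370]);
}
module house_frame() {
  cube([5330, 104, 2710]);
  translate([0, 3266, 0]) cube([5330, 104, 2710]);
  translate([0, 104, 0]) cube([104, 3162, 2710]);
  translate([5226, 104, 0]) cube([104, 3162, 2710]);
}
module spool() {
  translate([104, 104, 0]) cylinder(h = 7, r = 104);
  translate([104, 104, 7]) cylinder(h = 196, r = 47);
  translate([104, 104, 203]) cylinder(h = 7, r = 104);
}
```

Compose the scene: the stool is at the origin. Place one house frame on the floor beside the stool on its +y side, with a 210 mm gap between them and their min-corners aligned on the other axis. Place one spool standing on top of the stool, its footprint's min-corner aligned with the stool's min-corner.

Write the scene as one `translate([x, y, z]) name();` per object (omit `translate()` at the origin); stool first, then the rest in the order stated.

stool();
translate([0, 487, 0]) house_frame();
translate([0, 0, 401]) spool();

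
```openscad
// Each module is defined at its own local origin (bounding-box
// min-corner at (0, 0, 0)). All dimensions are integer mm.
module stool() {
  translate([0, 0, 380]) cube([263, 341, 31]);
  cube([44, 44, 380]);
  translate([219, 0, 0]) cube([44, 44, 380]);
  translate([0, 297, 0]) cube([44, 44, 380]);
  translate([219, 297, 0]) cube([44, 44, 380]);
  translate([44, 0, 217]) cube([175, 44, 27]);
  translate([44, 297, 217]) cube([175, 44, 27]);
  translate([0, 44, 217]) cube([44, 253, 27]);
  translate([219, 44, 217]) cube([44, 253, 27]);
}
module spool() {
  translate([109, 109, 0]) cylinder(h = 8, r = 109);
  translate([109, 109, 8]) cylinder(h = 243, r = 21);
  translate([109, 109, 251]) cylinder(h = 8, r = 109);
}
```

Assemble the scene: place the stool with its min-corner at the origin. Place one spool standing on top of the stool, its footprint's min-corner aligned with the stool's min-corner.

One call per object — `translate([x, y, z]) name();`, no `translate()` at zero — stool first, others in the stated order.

stool();
translate([0, 0, 411]) spool();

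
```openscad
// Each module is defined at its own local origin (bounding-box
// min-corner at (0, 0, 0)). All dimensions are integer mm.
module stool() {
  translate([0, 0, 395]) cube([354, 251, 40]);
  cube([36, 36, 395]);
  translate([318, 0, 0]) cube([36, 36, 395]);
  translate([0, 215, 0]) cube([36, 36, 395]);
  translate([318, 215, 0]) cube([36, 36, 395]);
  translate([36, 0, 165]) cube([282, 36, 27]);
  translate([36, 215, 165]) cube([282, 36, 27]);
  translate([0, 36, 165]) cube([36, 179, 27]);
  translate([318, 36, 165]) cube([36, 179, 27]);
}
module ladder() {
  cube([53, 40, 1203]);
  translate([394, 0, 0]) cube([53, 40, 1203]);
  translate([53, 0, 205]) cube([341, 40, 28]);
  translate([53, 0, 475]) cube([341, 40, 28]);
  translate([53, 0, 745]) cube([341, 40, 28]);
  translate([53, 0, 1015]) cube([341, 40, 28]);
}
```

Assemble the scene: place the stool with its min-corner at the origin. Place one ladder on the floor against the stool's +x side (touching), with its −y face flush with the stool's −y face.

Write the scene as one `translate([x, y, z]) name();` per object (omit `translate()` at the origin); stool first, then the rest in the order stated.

stool();
translate([354, 0, 0]) ladder();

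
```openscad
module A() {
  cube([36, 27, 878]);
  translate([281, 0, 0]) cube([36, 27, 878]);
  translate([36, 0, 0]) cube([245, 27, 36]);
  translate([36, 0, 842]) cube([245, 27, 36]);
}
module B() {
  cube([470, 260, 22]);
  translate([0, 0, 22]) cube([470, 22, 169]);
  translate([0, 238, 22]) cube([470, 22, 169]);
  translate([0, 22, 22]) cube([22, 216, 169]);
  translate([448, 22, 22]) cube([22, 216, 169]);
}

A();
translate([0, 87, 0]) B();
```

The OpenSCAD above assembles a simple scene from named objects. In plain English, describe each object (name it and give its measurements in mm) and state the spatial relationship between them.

A is a rectangular picture frame lying in the x–z plane (depth along y). The opening is 245 mm wide (x) by 806 mm tall (z), surrounded by a border 36 mm wide on all four sides. The frame is 27 mm deep and is made of two full-height vertical stiles with two horizontal rails fitted between them.

B is an open storage box with external size 470×260×191 mm and wall thickness 22 mm (the base is also 22 mm thick). The base covers the whole footprint; the four walls stand on the base, with the y-facing walls full-width and the x-facing walls fitting between their inner faces.

The open box is on the floor beside the picture frame on its +y side.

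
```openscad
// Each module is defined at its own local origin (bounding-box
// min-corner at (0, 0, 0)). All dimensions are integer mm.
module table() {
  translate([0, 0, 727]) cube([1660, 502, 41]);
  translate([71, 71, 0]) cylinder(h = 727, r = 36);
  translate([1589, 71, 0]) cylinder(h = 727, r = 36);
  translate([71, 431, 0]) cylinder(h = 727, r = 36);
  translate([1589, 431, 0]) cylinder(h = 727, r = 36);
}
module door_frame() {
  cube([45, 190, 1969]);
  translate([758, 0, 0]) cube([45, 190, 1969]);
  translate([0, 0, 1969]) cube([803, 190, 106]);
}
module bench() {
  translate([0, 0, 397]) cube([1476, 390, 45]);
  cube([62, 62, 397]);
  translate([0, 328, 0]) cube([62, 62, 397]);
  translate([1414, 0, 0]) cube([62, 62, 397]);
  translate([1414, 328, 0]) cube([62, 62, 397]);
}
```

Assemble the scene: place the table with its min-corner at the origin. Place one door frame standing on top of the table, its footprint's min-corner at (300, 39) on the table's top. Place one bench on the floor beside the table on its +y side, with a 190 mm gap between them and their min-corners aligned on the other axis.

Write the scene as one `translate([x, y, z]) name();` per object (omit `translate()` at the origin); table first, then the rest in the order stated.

table();
translate([300, 39, 768]) door_frame();
translate([0, 692, 0]) bench();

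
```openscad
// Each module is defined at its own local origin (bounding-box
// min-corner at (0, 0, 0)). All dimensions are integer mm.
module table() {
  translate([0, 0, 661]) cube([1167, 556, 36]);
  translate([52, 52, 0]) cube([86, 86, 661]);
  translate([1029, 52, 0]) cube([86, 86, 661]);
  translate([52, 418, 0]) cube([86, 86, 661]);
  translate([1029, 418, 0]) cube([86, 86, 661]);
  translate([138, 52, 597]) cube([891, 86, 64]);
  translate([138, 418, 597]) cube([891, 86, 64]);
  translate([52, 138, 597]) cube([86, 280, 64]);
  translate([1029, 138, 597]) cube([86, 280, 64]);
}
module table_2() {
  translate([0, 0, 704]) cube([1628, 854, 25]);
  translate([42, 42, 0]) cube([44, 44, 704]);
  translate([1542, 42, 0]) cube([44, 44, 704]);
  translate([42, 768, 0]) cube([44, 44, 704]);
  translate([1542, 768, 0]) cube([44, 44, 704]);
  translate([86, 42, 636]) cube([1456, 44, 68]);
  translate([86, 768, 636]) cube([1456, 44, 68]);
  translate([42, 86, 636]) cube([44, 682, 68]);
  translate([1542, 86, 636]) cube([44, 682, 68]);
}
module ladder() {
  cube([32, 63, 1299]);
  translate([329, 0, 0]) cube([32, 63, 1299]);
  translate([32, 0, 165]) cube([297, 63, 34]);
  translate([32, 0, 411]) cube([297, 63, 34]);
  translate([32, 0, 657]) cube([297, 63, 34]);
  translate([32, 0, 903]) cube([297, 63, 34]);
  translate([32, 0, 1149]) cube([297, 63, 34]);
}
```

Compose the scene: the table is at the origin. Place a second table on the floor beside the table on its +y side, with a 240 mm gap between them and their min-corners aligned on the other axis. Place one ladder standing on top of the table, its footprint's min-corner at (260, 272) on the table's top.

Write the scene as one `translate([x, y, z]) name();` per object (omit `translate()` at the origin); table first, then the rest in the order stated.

table();
translate([0, 796, 0]) table_2();
translate([260, 272, 697]) ladder();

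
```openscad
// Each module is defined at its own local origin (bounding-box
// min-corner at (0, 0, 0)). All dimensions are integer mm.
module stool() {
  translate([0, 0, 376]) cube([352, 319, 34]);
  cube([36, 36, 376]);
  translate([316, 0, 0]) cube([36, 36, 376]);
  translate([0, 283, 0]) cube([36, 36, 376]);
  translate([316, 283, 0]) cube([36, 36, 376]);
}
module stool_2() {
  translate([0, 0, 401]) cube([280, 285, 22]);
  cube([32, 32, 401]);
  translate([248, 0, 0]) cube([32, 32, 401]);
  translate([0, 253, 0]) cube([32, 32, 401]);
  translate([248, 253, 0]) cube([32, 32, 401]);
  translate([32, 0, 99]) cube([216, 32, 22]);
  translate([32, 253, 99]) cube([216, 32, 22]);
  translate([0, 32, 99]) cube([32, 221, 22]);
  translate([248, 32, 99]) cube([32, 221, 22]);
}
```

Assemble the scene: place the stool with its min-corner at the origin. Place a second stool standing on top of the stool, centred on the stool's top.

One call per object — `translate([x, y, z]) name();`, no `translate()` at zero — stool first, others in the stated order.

stool();
translate([36, 17, 410]) stool_2();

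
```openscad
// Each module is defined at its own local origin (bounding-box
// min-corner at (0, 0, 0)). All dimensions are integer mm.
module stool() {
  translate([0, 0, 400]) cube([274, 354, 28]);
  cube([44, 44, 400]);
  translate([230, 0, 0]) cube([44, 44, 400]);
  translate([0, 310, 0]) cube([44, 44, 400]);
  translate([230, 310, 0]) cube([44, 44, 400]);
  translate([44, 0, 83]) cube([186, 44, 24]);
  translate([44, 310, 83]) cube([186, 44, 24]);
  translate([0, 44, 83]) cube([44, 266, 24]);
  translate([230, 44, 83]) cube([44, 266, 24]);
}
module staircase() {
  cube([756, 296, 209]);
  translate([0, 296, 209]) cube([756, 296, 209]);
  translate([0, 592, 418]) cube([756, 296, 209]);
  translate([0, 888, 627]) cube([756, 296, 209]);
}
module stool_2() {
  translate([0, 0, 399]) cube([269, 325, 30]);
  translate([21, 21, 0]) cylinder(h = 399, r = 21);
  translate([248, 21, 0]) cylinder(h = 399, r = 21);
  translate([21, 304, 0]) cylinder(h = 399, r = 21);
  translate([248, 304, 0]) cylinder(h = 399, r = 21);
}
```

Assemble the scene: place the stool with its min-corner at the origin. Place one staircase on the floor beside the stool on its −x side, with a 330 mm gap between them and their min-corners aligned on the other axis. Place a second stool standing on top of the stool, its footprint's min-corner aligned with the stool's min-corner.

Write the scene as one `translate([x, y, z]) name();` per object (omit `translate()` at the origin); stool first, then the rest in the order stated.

stool();
translate([-1086, 0, 0]) staircase();
translate([0, 0, 428]) stool_2();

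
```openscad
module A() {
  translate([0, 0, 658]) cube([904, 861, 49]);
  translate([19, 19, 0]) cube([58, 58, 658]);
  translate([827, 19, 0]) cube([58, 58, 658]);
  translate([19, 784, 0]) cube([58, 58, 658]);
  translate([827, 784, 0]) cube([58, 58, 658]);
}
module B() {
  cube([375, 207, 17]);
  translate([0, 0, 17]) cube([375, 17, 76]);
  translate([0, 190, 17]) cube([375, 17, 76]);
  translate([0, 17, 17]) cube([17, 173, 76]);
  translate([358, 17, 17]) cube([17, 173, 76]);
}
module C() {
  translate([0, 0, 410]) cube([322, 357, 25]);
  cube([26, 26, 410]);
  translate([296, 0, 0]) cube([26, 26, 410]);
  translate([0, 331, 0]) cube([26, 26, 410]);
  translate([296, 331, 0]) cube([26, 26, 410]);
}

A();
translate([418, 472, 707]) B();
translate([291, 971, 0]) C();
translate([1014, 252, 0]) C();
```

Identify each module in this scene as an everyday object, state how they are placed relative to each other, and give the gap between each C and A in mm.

Each stool's nearest face is 110 mm from the table's bounding box.

A is a table. B is an open box. C is a stool. The open box is on top of the table. Two stools sit around the table at the +y, +x sides. The gap between each stool and the table is 110 mm.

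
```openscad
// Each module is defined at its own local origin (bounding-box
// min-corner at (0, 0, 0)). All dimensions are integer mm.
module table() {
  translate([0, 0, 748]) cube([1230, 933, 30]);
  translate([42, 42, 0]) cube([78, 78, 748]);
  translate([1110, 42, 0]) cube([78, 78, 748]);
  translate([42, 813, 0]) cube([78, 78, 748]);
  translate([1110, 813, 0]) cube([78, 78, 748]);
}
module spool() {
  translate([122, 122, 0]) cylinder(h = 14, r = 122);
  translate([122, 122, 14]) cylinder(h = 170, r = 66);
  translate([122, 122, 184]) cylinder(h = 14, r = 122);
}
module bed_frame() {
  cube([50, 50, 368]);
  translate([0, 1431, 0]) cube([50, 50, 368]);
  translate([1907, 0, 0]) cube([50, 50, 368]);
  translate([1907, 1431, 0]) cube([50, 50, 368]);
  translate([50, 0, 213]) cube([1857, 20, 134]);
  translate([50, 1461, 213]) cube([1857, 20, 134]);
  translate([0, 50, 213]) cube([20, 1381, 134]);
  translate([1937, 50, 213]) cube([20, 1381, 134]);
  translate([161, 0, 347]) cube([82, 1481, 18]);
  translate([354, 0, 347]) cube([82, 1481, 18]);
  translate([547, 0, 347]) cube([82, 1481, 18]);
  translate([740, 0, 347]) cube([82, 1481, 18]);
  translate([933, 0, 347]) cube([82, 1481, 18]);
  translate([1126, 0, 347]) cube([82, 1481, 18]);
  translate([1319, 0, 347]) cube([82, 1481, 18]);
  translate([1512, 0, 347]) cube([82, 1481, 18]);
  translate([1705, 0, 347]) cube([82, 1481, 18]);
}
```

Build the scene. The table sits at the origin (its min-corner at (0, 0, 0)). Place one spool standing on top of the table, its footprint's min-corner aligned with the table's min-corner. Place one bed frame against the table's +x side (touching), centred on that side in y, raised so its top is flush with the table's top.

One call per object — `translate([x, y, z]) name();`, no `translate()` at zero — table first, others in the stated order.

table();
translate([0, 0, 778]) spool();
translate([1230, -274, 410]) bed_frame();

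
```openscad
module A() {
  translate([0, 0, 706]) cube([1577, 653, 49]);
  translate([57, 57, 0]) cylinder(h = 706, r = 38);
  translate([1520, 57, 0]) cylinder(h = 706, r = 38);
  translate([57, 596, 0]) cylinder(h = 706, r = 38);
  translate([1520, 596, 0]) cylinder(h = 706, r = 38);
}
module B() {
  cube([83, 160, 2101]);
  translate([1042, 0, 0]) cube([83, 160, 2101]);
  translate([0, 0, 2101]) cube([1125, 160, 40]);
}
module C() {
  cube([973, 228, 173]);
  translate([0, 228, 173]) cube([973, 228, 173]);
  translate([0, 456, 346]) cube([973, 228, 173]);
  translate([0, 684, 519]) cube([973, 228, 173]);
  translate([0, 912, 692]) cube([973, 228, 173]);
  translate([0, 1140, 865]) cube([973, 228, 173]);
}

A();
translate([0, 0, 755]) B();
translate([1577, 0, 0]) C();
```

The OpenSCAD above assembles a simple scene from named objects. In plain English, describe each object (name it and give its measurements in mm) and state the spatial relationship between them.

A is a table with a 1577×653 mm rectangular top, 49 mm thick, top surface at z = 755 mm, supported by four round legs of 76 mm diameter, each leg's bounding box inset 19 mm from the nearest pair of top edges, running from the floor.

B is a door frame. The clear opening is 959 mm wide and 2101 mm high. Two 83 mm wide jambs, 160 mm deep, stand either side of the opening from the floor to the top of the opening. A 40 mm thick head sits across the top of both jambs, spanning the full outside width of the frame.

C is a straight staircase of 6 solid steps. Each step is 973 mm wide (x), 228 mm deep (y, the going) and 173 mm tall (the rise). The first step rests on the floor; each subsequent step sits one going further in +y and one rise higher in +z, directly behind and above the previous step with no overlap.

The door frame is on top of the table. The staircase is against the table's +x side, with their −y faces flush.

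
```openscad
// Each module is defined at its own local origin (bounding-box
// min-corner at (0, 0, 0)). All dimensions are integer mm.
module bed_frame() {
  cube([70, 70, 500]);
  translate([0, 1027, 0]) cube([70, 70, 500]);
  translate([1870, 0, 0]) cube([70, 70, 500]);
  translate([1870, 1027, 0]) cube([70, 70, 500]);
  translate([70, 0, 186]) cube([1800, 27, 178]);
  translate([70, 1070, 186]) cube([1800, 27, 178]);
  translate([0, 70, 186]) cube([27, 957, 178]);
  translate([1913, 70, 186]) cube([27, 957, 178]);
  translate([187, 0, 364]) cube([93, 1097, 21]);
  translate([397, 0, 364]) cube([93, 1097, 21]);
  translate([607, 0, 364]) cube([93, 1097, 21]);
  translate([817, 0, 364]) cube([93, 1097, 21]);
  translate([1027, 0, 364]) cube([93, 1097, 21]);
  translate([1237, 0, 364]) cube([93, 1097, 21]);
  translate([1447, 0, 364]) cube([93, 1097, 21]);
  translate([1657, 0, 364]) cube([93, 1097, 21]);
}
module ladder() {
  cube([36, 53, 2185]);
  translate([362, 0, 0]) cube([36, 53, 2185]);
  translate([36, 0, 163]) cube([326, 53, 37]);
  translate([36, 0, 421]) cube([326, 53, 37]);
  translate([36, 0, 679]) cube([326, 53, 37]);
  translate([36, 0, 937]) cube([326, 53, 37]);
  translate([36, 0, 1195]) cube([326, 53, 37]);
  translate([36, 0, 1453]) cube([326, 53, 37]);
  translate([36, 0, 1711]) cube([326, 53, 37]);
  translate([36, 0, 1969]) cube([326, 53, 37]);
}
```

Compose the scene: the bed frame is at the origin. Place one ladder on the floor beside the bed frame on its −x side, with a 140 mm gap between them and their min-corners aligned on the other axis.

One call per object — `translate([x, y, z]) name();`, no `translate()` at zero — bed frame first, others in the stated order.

bed_frame();
translate([-538, 0, 0]) ladder();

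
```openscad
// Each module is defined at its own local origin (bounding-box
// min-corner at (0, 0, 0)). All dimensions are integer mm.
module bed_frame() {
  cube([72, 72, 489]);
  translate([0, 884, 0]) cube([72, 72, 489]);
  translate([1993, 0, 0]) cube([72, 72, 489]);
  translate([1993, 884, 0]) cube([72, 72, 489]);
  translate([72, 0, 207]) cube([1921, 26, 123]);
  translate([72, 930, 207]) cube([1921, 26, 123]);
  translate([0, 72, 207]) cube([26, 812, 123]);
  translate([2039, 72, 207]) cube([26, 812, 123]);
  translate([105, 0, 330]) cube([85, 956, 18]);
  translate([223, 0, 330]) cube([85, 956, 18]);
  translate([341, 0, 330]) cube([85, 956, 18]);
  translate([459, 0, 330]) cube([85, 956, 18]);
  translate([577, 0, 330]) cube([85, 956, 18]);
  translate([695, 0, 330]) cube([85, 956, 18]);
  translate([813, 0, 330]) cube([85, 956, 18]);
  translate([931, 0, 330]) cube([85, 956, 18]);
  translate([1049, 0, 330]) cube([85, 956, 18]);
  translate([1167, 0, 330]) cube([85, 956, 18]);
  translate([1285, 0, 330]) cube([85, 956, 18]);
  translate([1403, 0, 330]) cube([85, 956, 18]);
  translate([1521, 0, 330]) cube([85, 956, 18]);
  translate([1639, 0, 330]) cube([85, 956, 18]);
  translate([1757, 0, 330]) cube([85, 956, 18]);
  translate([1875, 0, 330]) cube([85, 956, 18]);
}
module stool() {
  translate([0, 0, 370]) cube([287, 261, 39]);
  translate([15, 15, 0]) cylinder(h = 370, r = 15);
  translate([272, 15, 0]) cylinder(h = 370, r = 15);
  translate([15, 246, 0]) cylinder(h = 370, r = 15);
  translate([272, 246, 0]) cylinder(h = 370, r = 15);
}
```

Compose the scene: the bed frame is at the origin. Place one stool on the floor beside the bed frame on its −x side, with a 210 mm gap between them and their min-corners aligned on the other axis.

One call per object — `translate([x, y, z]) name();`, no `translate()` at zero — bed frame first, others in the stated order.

bed_frame();
translate([-497, 0, 0]) stool();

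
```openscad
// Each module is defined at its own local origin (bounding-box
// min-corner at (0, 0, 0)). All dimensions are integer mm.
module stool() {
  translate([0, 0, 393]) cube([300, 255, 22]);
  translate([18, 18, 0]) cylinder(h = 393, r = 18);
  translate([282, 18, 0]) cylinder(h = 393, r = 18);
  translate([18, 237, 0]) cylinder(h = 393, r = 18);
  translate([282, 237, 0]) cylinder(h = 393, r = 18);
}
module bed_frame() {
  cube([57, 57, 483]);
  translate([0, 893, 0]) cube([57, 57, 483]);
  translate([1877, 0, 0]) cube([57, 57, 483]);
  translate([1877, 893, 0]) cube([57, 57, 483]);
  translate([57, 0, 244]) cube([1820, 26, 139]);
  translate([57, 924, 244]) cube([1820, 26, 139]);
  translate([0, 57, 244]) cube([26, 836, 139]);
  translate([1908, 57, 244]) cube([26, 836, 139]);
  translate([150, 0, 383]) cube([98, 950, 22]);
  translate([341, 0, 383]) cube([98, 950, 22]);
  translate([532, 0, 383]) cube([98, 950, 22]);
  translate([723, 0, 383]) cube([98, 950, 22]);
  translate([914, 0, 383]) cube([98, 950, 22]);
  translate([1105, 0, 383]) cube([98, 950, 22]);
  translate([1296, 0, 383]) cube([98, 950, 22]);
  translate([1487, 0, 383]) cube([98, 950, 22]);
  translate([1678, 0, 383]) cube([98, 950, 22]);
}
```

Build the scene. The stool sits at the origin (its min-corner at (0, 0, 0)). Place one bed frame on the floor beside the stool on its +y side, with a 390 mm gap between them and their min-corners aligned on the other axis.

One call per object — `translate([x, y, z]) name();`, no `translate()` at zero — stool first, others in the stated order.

stool();
translate([0, 645, 0]) bed_frame();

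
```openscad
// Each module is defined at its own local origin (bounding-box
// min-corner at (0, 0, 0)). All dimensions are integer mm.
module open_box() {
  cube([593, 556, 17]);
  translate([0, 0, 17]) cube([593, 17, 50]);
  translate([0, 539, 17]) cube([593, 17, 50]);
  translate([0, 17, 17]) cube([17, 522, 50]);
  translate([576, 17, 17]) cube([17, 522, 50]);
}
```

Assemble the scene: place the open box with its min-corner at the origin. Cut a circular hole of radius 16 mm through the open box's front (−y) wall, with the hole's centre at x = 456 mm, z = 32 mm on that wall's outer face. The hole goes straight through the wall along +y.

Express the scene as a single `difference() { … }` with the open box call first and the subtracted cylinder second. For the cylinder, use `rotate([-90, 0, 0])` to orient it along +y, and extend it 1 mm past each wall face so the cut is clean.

difference() {
  open_box();
  translate([456, -1, 32]) rotate([-90, 0, 0]) cylinder(h = 19, r = 16);
}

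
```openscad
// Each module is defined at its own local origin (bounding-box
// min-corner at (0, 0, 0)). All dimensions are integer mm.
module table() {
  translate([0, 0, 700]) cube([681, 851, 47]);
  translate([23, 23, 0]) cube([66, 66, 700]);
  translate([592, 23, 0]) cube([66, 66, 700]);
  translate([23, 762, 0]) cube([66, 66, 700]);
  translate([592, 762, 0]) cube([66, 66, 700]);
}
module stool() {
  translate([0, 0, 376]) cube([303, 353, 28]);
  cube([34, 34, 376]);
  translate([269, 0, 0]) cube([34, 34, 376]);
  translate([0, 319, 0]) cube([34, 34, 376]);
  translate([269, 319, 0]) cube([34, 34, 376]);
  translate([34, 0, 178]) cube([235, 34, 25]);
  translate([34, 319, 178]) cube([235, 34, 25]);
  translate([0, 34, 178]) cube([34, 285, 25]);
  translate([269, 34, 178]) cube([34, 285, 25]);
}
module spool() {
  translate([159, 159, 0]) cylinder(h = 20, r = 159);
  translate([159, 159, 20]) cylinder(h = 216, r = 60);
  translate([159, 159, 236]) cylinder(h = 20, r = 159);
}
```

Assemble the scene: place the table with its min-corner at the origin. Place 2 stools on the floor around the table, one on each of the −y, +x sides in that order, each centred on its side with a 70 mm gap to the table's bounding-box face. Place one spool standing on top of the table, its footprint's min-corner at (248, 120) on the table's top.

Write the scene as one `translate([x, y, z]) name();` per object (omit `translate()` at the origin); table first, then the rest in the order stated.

table();
translate([189, -423, 0]) stool();
translate([751, 249, 0]) stool();
translate([248, 120, 747]) spool();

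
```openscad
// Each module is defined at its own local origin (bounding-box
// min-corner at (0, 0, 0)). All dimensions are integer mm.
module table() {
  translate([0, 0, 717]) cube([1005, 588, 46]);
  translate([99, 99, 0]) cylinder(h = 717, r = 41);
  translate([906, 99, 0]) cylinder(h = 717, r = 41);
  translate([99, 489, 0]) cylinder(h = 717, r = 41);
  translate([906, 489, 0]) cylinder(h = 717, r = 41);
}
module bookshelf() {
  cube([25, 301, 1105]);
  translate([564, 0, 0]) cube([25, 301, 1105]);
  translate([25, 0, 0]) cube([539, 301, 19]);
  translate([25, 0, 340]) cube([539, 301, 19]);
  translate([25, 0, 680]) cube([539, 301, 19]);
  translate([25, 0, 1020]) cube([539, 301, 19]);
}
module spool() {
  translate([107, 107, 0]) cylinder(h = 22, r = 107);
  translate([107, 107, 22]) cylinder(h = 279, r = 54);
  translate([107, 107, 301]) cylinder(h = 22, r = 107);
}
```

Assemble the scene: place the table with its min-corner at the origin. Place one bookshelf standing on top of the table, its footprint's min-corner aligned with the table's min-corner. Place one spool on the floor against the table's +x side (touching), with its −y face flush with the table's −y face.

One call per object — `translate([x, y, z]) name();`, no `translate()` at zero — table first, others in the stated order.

table();
translate([0, 0, 763]) bookshelf();
translate([1005, 0, 0]) spool();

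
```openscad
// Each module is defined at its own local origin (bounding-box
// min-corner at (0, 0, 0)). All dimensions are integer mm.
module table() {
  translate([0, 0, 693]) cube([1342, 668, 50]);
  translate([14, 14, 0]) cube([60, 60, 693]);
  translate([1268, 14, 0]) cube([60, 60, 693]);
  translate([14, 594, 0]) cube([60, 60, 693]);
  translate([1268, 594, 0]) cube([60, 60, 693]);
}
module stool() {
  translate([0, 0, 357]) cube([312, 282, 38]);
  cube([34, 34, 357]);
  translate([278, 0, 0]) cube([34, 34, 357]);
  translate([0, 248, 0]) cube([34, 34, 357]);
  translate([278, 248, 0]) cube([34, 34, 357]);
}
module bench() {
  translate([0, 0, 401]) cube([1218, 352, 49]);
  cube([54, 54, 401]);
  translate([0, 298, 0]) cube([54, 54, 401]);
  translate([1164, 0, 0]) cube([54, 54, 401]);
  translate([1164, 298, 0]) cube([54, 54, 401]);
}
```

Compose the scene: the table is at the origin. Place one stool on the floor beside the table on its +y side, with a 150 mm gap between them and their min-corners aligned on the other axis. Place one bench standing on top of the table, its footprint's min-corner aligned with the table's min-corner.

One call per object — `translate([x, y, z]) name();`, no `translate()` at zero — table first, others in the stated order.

table();
translate([0, 818, 0]) stool();
translate([0, 0, 743]) bench();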